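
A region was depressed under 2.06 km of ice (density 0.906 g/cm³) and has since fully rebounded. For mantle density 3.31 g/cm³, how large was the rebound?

Removing the load lets mantle flow back in; uplift u satisfies ρ_ice t = ρ_m u.
u = t ρ_ice/ρ_m = 2.06 km × 0.906/3.31 = 0.564 km.

0.564 km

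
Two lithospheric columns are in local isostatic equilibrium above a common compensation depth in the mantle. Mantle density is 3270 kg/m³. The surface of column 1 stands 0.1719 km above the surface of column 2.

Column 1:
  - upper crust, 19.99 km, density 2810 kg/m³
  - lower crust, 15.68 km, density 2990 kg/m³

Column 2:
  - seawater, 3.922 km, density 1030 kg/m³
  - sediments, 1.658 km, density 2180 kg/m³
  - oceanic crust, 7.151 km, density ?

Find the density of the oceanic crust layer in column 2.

2930 kg/m³

Take the compensation level at the base of the deeper column (depth z_c below the surface of column 1) and equate Σ ρ_i t_i down to z_c; mantle fills any gap and the z_c terms cancel.
Column 1: 19.99×2810 + 15.68×2990 + (z_c − 35.67)×3270
Column 2: 0.1719×0 + 3.922×1030 + 1.658×2180 + 7.151×ρ + (z_c − 0.1719 − 12.731)×3270
The z_c×3270 term appears on both sides and cancels. Collect the known terms of each column as K = Σ(ρt)_known − 3270 × (depth of known layers): K_1 = 103055.1 − 3270×35.67 = −13585.8; K_2 = 7654.1 − 3270×(0.1719 + 12.731) = −34538.383.
Balance: K_1 = K_2 + 7.151×ρ, so ρ = (K_1 − K_2)/7.151 = 20952.6/7.151 = 2930 kg/m³.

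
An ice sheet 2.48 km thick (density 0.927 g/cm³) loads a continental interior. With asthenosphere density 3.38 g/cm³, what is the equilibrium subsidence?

0.68 km

By Archimedes' principle applied to the lithosphere: the ice load ρ_ice t is balanced by mantle displaced below, ρ_m s.
s = t ρ_ice / ρ_m = 2.48 km × 0.927/3.38 = 0.68 km.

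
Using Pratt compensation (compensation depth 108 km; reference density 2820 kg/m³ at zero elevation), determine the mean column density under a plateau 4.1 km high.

Pratt balance: ρ_ref D = ρ (D + h).
ρ = ρ_ref D/(D + h) = 2820 × 108 km/(108 km + 4.1 km) = 2720 kg/m³.

2720 kg/m³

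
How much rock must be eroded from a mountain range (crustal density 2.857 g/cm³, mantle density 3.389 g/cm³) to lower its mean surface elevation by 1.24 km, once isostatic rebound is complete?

7.9 km

Net drop Δ = e − u = e − e ρ_c/ρ_m = e (ρ_m − ρ_c)/ρ_m.
e = Δ ρ_m/(ρ_m − ρ_c) = 1.24 km × 3.389/0.532 = 7.9 km.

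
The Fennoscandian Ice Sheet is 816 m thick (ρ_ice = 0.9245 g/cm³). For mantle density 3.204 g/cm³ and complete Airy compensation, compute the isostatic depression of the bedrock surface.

235 m

Isostatic balance requires: the ice load ρ_ice t is balanced by mantle displaced below, ρ_m s.
s = t ρ_ice / ρ_m = 816 m × 0.9245/3.204 = 235 m.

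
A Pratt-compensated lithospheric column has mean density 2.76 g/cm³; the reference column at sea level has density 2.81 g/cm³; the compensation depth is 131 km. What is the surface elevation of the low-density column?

ρ_ref D = ρ (D + h) → h = D (ρ_ref − ρ)/ρ.
h = 131 km × (2.81 − 2.76)/2.76 = 2.37 km.

2.37 km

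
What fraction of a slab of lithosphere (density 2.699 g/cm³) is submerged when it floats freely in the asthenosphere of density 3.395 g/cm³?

Submerged fraction = ρ_obj/ρ_fluid = 2.699/3.395 = 0.795.

0.795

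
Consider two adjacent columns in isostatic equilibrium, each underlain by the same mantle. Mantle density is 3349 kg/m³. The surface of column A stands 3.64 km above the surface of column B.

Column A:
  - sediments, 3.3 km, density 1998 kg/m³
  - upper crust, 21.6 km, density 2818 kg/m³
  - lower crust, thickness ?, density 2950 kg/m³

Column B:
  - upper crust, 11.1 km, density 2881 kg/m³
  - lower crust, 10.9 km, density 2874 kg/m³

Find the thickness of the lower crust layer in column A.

16.6 km

Take the compensation level at the base of the deeper column (depth z_c below the surface of column A) and equate Σ ρ_i t_i down to z_c; mantle fills any gap and the z_c terms cancel.
Column A: 3.3×1998 + 21.6×2818 + x×2950 + (z_c − 24.9 − x)×3349
Column B: 3.64×0 + 11.1×2881 + 10.9×2874 + (z_c − 3.64 − 22)×3349
The z_c×3349 term appears on both sides and cancels. Collect the known terms of each column as K = Σ(ρt)_known − 3349 × (depth of known layers): K_A = 67462.2 − 3349×24.9 = −15927.9; K_B = 63305.7 − 3349×(3.64 + 22) = −22562.66.
Balance: K_A − x×(3349 − 2950) = K_B, so x = (K_A − K_B)/(3349 − 2950) = 6634.76/399 = 16.6 km.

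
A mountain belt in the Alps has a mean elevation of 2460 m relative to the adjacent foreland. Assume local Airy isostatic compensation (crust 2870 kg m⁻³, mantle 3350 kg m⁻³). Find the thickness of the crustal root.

Isostatic balance requires: the weight of the topography is balanced by the buoyancy of the root, ρ_c h = (ρ_m − ρ_c) r.
r = h · ρ_c / (ρ_m − ρ_c) = 2460 m × 2870 / (3350 − 2870) = 14700 m.

14700 m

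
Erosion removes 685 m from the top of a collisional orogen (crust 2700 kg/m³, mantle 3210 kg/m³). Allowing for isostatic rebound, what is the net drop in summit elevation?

Rebound u = e ρ_c/ρ_m = 685 m × 2700/3210 = 576.2 m.
Net surface drop = e − u = 685 m − 576.2 m = e (ρ_m − ρ_c)/ρ_m = 109 m.

109 m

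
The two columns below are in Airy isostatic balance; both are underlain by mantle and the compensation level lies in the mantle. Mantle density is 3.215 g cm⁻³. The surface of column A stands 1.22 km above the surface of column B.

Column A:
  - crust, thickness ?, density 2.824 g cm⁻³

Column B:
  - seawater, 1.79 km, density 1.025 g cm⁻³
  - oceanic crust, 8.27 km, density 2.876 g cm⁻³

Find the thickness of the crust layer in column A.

27.2 km

Take the compensation level at the base of the deeper column (depth z_c below the surface of column A) and equate Σ ρ_i t_i down to z_c; mantle fills any gap and the z_c terms cancel.
Column A: x×2.824 + (z_c − 0 − x)×3.215
Column B: 1.22×0 + 1.79×1.025 + 8.27×2.876 + (z_c − 1.22 − 10.06)×3.215
The z_c×3.215 term appears on both sides and cancels. Collect the known terms of each column as K = Σ(ρt)_known − 3.215 × (depth of known layers): K_A = 0 − 3.215×0 = 0; K_B = 25.61927 − 3.215×(1.22 + 10.06) = −10.64593.
Balance: K_A − x×(3.215 − 2.824) = K_B, so x = (K_A − K_B)/(3.215 − 2.824) = 10.6459/0.391 = 27.2 km.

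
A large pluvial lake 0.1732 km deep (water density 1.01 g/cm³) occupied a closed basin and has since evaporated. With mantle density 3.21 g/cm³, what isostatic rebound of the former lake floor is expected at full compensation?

u = d ρ_w/ρ_m = 0.1732 km × 1.01/3.21 = 0.0545 km.

0.0545 km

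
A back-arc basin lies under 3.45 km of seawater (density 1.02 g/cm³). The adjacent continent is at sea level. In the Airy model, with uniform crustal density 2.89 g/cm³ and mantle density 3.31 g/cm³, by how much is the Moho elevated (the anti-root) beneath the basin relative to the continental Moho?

15.4 km

Isostatic balance requires: replacing crust with seawater at the top is compensated by replacing crust with mantle at the base: d (ρ_c − ρ_w) = a (ρ_m − ρ_c).
a = d (ρ_c − ρ_w)/(ρ_m − ρ_c) = 3.45 km × 1.87/0.42 = 15.4 km.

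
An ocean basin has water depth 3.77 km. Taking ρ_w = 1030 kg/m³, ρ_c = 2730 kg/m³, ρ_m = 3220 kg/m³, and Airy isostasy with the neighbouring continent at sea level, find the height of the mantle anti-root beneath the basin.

For local isostatic compensation: replacing crust with seawater at the top is compensated by replacing crust with mantle at the base: d (ρ_c − ρ_w) = a (ρ_m − ρ_c).
a = d (ρ_c − ρ_w)/(ρ_m − ρ_c) = 3.77 km × 1700/490 = 13.1 km.

13.1 km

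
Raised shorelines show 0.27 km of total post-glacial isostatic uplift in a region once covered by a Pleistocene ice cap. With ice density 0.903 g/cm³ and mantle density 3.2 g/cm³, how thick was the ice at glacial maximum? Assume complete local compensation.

u = t ρ_ice/ρ_m → t = u ρ_m/ρ_ice = 0.27 km × 3.2/0.903 = 0.957 km.

0.957 km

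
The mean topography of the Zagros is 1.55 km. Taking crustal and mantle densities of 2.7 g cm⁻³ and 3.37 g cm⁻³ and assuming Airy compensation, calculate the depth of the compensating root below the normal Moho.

6.25 km

By Archimedes' principle applied to the lithosphere: the weight of the topography is balanced by the buoyancy of the root, ρ_c h = (ρ_m − ρ_c) r.
r = h · ρ_c / (ρ_m − ρ_c) = 1.55 km × 2.7 / (3.37 − 2.7) = 6.25 km.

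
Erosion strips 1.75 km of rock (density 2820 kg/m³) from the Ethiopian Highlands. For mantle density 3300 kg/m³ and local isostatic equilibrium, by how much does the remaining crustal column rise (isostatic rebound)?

1.5 km

Unloading: uplift u = e ρ_c/ρ_m = 1.75 km × 2820/3300 = 1.5 km.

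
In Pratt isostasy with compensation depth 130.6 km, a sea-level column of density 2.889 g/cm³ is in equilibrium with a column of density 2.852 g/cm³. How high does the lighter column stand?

1.69 km

ρ_ref D = ρ (D + h) → h = D (ρ_ref − ρ)/ρ.
h = 130.6 km × (2.889 − 2.852)/2.852 = 1.69 km.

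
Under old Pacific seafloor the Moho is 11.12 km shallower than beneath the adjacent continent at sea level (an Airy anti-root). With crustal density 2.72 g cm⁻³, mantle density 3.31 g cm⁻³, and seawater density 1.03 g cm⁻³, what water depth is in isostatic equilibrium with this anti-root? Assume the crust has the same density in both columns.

3.88 km

Replacing a thickness d of crust by seawater at the top must be balanced by replacing crust with mantle at the base: d (ρ_c − ρ_w) = a (ρ_m − ρ_c).
d = a (ρ_m − ρ_c)/(ρ_c − ρ_w) = 11.12 km × 0.59/1.69 = 3.88 km.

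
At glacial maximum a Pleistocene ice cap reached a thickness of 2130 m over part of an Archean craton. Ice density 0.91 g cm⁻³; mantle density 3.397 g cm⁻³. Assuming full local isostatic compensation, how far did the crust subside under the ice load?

571 m

For local isostatic compensation: the ice load ρ_ice t is balanced by mantle displaced below, ρ_m s.
s = t ρ_ice / ρ_m = 2130 m × 0.91/3.397 = 571 m.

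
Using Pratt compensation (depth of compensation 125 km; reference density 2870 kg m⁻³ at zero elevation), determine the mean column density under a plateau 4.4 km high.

Pratt balance: ρ_ref D = ρ (D + h).
ρ = ρ_ref D/(D + h) = 2870 × 125 km/(125 km + 4.4 km) = 2770 kg m⁻³.

2770 kg m⁻³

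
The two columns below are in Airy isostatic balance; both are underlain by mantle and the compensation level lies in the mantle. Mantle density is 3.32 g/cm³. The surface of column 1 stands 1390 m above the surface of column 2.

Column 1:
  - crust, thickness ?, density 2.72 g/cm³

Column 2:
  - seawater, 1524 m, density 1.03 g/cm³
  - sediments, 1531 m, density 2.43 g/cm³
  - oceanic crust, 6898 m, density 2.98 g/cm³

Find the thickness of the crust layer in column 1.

19700 m

Take the compensation level at the base of the deeper column (depth z_c below the surface of column 1) and equate Σ ρ_i t_i down to z_c; mantle fills any gap and the z_c terms cancel.
Column 1: x×2.72 + (z_c − 0 − x)×3.32
Column 2: 1390×0 + 1524×1.03 + 1531×2.43 + 6898×2.98 + (z_c − 1390 − 9953)×3.32
The z_c×3.32 term appears on both sides and cancels. Collect the known terms of each column as K = Σ(ρt)_known − 3.32 × (depth of known layers): K_1 = 0 − 3.32×0 = 0; K_2 = 25846.09 − 3.32×(1390 + 9953) = −11812.67.
Balance: K_1 − x×(3.32 − 2.72) = K_2, so x = (K_1 − K_2)/(3.32 − 2.72) = 11812.7/0.6 = 19700 m.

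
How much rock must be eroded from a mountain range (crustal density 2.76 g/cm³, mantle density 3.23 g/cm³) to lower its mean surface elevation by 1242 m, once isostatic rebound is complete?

8540 m

Net drop Δ = e − u = e − e ρ_c/ρ_m = e (ρ_m − ρ_c)/ρ_m.
e = Δ ρ_m/(ρ_m − ρ_c) = 1242 m × 3.23/0.47 = 8540 m.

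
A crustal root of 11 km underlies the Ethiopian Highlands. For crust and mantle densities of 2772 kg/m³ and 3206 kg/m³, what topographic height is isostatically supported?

Isostatic balance requires: ρ_c h = (ρ_m − ρ_c) r.
h = r (ρ_m − ρ_c) / ρ_c = 11 km × (3206 − 2772) / 2772 = 1.72 km.

1.72 km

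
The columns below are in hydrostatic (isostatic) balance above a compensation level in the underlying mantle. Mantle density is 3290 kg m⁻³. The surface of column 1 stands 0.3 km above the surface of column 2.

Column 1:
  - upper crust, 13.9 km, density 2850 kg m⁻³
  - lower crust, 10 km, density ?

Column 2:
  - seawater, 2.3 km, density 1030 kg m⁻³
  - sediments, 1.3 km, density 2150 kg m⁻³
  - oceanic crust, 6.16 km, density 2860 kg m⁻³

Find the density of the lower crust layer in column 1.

2870 kg m⁻³

Take the compensation level at the base of the deeper column (depth z_c below the surface of column 1) and equate Σ ρ_i t_i down to z_c; mantle fills any gap and the z_c terms cancel.
Column 1: 13.9×2850 + 10×ρ + (z_c − 23.9)×3290
Column 2: 0.3×0 + 2.3×1030 + 1.3×2150 + 6.16×2860 + (z_c − 0.3 − 9.76)×3290
The z_c×3290 term appears on both sides and cancels. Collect the known terms of each column as K = Σ(ρt)_known − 3290 × (depth of known layers): K_1 = 39615 − 3290×23.9 = −39016; K_2 = 22781.6 − 3290×(0.3 + 9.76) = −10315.8.
Balance: K_1 + 10×ρ = K_2, so ρ = (K_2 − K_1)/10 = 28700.2/10 = 2870 kg m⁻³.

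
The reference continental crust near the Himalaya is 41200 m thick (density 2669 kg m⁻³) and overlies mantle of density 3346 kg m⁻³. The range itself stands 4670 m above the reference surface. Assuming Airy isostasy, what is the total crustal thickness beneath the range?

64300 m

Root depth r = h ρ_c / (ρ_m − ρ_c) = 4670 m × 2669 / 677 = 18410 m.
Total thickness = T + h + r = 41200 m + 4670 m + 18410 m = 64300 m.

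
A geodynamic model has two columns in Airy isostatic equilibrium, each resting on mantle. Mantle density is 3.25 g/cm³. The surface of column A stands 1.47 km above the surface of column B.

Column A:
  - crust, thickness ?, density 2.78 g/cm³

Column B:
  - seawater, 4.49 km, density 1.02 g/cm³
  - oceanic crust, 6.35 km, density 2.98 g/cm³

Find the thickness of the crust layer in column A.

35.1 km

Take the compensation level at the base of the deeper column (depth z_c below the surface of column A) and equate Σ ρ_i t_i down to z_c; mantle fills any gap and the z_c terms cancel.
Column A: x×2.78 + (z_c − 0 − x)×3.25
Column B: 1.47×0 + 4.49×1.02 + 6.35×2.98 + (z_c − 1.47 − 10.84)×3.25
The z_c×3.25 term appears on both sides and cancels. Collect the known terms of each column as K = Σ(ρt)_known − 3.25 × (depth of known layers): K_A = 0 − 3.25×0 = 0; K_B = 23.5028 − 3.25×(1.47 + 10.84) = −16.5047.
Balance: K_A − x×(3.25 − 2.78) = K_B, so x = (K_A − K_B)/(3.25 − 2.78) = 16.5047/0.47 = 35.1 km.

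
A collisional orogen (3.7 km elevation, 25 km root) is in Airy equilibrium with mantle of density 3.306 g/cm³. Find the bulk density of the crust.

2.88 g/cm³

ρ_c h = (ρ_m − ρ_c) r → ρ_c (h + r) = ρ_m r → ρ_c = ρ_m r / (h + r).
ρ_c = 3.306 × 25 km / (3.7 km + 25 km) = 2.88 g/cm³.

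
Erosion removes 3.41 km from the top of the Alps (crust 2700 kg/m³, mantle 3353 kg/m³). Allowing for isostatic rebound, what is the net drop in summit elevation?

0.664 km

Rebound u = e ρ_c/ρ_m = 3.41 km × 2700/3353 = 2.746 km.
Net surface drop = e − u = 3.41 km − 2.746 km = e (ρ_m − ρ_c)/ρ_m = 0.664 km.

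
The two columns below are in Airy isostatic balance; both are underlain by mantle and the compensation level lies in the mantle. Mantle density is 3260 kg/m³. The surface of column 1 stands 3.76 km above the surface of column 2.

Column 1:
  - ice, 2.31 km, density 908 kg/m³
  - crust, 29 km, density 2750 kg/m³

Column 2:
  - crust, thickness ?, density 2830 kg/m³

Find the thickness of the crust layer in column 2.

18.5 km

Take the compensation level at the base of the deeper column (depth z_c below the surface of column 1) and equate Σ ρ_i t_i down to z_c; mantle fills any gap and the z_c terms cancel.
Column 1: 2.31×908 + 29×2750 + (z_c − 31.31)×3260
Column 2: 3.76×0 + x×2830 + (z_c − 3.76 − 0 − x)×3260
The z_c×3260 term appears on both sides and cancels. Collect the known terms of each column as K = Σ(ρt)_known − 3260 × (depth of known layers): K_1 = 81847.48 − 3260×31.31 = −20223.12; K_2 = 0 − 3260×(3.76 + 0) = −12257.6.
Balance: K_1 = K_2 − x×(3260 − 2830), so x = (K_2 − K_1)/(3260 − 2830) = 7965.52/430 = 18.5 km.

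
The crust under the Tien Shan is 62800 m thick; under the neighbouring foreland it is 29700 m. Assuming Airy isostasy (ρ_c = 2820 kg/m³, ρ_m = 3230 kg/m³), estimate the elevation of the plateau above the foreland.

4200 m

Excess crust Δ = 62800 m − 29700 m = 33100 m, split between elevation h and root r with h + r = Δ.
Airy balance ρ_c h = (ρ_m − ρ_c) r gives r = h ρ_c/(ρ_m − ρ_c), so h (1 + ρ_c/(ρ_m − ρ_c)) = Δ, i.e. h = Δ (ρ_m − ρ_c)/ρ_m.
h = 33100 m × 410/3230 = 4200 m.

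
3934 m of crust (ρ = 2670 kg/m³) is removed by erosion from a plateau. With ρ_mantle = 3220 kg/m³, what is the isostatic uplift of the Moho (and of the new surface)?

Unloading: uplift u = e ρ_c/ρ_m = 3934 m × 2670/3220 = 3260 m.

3260 m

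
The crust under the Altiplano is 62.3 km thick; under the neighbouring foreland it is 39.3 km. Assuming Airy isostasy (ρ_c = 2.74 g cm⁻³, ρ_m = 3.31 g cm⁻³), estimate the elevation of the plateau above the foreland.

3.96 km

Excess crust Δ = 62.3 km − 39.3 km = 23 km, split between elevation h and root r with h + r = Δ.
Airy balance ρ_c h = (ρ_m − ρ_c) r gives r = h ρ_c/(ρ_m − ρ_c), so h (1 + ρ_c/(ρ_m − ρ_c)) = Δ, i.e. h = Δ (ρ_m − ρ_c)/ρ_m.
h = 23 km × 0.57/3.31 = 3.96 km.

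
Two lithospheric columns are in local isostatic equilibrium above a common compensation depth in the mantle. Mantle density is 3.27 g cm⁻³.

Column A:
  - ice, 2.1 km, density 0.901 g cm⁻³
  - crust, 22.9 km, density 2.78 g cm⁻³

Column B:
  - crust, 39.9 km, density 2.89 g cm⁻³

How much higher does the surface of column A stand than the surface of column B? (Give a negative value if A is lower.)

For any compensation level in the mantle, the mantle terms cancel and isostasy reduces to e = (Σt_A − Σt_B) − (Σ(ρt)_A − Σ(ρt)_B) / ρ_m.
Σt_A = 25 km; Σt_B = 39.9 km; Σ(ρt)_A = 65.5541; Σ(ρt)_B = 115.311 (in km·g cm⁻³).
e = (25 − 39.9) − (65.5541 − 115.311) / 3.27 = 0.316 km.

0.316 km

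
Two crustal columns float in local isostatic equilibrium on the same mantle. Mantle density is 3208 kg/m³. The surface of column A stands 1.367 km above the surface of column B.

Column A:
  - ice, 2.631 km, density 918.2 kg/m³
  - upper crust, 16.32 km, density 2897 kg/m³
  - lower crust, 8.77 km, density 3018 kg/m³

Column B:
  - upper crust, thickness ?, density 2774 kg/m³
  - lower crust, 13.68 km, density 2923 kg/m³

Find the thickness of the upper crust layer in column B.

Take the compensation level at the base of the deeper column (depth z_c below the surface of column A) and equate Σ ρ_i t_i down to z_c; mantle fills any gap and the z_c terms cancel.
Column A: 2.631×918.2 + 16.32×2897 + 8.77×3018 + (z_c − 27.721)×3208
Column B: 1.367×0 + x×2774 + 13.68×2923 + (z_c − 1.367 − 13.68 − x)×3208
The z_c×3208 term appears on both sides and cancels. Collect the known terms of each column as K = Σ(ρt)_known − 3208 × (depth of known layers): K_A = 76162.6842 − 3208×27.721 = −12766.2838; K_B = 39986.64 − 3208×(1.367 + 13.68) = −8284.136.
Balance: K_A = K_B − x×(3208 − 2774), so x = (K_B − K_A)/(3208 − 2774) = 4482.15/434 = 10.3 km.

10.3 km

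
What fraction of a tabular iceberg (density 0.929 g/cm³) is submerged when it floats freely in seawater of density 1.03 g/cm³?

0.902

Submerged fraction = ρ_obj/ρ_fluid = 0.929/1.03 = 0.902.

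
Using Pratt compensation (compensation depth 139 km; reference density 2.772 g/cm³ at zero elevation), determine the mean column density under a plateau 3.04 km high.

Pratt balance: ρ_ref D = ρ (D + h).
ρ = ρ_ref D/(D + h) = 2.772 × 139 km/(139 km + 3.04 km) = 2.71 g/cm³.

2.71 g/cm³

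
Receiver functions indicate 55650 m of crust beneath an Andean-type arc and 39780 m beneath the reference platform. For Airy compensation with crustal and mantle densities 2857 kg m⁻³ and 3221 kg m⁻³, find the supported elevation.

Excess crust Δ = 55650 m − 39780 m = 15870 m, split between elevation h and root r with h + r = Δ.
Airy balance ρ_c h = (ρ_m − ρ_c) r gives r = h ρ_c/(ρ_m − ρ_c), so h (1 + ρ_c/(ρ_m − ρ_c)) = Δ, i.e. h = Δ (ρ_m − ρ_c)/ρ_m.
h = 15870 m × 364/3221 = 1790 m.

1790 m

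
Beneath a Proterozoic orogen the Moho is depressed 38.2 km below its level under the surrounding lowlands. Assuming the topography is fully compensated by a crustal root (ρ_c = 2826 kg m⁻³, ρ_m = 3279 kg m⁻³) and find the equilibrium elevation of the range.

6.12 km

Balancing pressure at the compensation depth: ρ_c h = (ρ_m − ρ_c) r.
h = r (ρ_m − ρ_c) / ρ_c = 38.2 km × (3279 − 2826) / 2826 = 6.12 km.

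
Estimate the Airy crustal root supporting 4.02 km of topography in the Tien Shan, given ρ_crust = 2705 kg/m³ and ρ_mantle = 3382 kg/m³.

Equating mass per unit area of the two columns: the weight of the topography is balanced by the buoyancy of the root, ρ_c h = (ρ_m − ρ_c) r.
r = h · ρ_c / (ρ_m − ρ_c) = 4.02 km × 2705 / (3382 − 2705) = 16.1 km.

16.1 km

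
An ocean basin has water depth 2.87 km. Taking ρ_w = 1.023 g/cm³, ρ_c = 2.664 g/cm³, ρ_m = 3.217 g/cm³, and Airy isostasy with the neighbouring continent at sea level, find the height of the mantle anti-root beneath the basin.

8.52 km

By Archimedes' principle applied to the lithosphere: replacing crust with seawater at the top is compensated by replacing crust with mantle at the base: d (ρ_c − ρ_w) = a (ρ_m − ρ_c).
a = d (ρ_c − ρ_w)/(ρ_m − ρ_c) = 2.87 km × 1.641/0.553 = 8.52 km.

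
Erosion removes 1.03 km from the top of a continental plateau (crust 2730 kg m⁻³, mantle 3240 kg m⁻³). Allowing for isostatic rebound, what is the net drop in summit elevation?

0.162 km

Rebound u = e ρ_c/ρ_m = 1.03 km × 2730/3240 = 0.8679 km.
Net surface drop = e − u = 1.03 km − 0.8679 km = e (ρ_m − ρ_c)/ρ_m = 0.162 km.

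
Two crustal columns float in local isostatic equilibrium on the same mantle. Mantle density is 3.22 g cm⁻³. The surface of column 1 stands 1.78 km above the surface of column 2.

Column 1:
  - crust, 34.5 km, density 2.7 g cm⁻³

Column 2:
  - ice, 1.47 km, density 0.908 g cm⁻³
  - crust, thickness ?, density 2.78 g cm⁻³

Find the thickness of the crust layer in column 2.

20 km

Take the compensation level at the base of the deeper column (depth z_c below the surface of column 1) and equate Σ ρ_i t_i down to z_c; mantle fills any gap and the z_c terms cancel.
Column 1: 34.5×2.7 + (z_c − 34.5)×3.22
Column 2: 1.78×0 + 1.47×0.908 + x×2.78 + (z_c − 1.78 − 1.47 − x)×3.22
The z_c×3.22 term appears on both sides and cancels. Collect the known terms of each column as K = Σ(ρt)_known − 3.22 × (depth of known layers): K_1 = 93.15 − 3.22×34.5 = −17.94; K_2 = 1.33476 − 3.22×(1.78 + 1.47) = −9.13024.
Balance: K_1 = K_2 − x×(3.22 − 2.78), so x = (K_2 − K_1)/(3.22 − 2.78) = 8.80976/0.44 = 20 km.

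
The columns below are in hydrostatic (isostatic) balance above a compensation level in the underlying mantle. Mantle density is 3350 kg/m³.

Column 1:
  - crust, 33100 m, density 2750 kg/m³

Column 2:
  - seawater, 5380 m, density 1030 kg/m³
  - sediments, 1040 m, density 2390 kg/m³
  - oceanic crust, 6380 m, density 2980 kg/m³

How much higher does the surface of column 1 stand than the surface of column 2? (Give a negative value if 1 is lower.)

For any compensation level in the mantle, the mantle terms cancel and isostasy reduces to e = (Σt_1 − Σt_2) − (Σ(ρt)_1 − Σ(ρt)_2) / ρ_m.
Σt_1 = 33100 m; Σt_2 = 12800 m; Σ(ρt)_1 = 91025000; Σ(ρt)_2 = 27039400 (in m·kg/m³).
e = (33100 − 12800) − (91025000 − 27039400) / 3350 = 1200 m.

1200 m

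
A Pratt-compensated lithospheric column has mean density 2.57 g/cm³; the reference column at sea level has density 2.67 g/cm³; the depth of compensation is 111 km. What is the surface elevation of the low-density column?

4.32 km

ρ_ref D = ρ (D + h) → h = D (ρ_ref − ρ)/ρ.
h = 111 km × (2.67 − 2.57)/2.57 = 4.32 km.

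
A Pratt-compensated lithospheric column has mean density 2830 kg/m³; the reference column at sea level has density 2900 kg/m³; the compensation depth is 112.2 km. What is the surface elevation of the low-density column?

ρ_ref D = ρ (D + h) → h = D (ρ_ref − ρ)/ρ.
h = 112.2 km × (2900 − 2830)/2830 = 2.78 km.

2.78 km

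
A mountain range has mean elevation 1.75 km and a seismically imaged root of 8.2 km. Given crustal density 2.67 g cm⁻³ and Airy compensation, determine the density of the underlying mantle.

Airy balance: ρ_c h = (ρ_m − ρ_c) r → ρ_m = ρ_c (1 + h/r).
ρ_m = 2.67 × (1 + 1.75 km/8.2 km) = 3.24 g cm⁻³.

3.24 g cm⁻³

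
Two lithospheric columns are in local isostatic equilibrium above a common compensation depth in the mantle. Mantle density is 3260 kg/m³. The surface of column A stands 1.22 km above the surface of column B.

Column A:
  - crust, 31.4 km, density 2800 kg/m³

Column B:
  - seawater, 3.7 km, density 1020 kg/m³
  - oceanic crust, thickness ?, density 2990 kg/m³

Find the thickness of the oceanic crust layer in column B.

Take the compensation level at the base of the deeper column (depth z_c below the surface of column A) and equate Σ ρ_i t_i down to z_c; mantle fills any gap and the z_c terms cancel.
Column A: 31.4×2800 + (z_c − 31.4)×3260
Column B: 1.22×0 + 3.7×1020 + x×2990 + (z_c − 1.22 − 3.7 − x)×3260
The z_c×3260 term appears on both sides and cancels. Collect the known terms of each column as K = Σ(ρt)_known − 3260 × (depth of known layers): K_A = 87920 − 3260×31.4 = −14444; K_B = 3774 − 3260×(1.22 + 3.7) = −12265.2.
Balance: K_A = K_B − x×(3260 − 2990), so x = (K_B − K_A)/(3260 − 2990) = 2178.8/270 = 8.07 km.

8.07 km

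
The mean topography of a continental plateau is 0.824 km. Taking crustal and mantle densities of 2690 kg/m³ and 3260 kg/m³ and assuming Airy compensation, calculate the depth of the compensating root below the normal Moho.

3.89 km

Balancing pressure at the compensation depth: the weight of the topography is balanced by the buoyancy of the root, ρ_c h = (ρ_m − ρ_c) r.
r = h · ρ_c / (ρ_m − ρ_c) = 0.824 km × 2690 / (3260 − 2690) = 3.89 km.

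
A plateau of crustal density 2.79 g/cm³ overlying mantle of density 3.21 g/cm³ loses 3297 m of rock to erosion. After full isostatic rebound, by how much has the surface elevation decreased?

Rebound u = e ρ_c/ρ_m = 3297 m × 2.79/3.21 = 2866 m.
Net surface drop = e − u = 3297 m − 2866 m = e (ρ_m − ρ_c)/ρ_m = 431 m.

431 m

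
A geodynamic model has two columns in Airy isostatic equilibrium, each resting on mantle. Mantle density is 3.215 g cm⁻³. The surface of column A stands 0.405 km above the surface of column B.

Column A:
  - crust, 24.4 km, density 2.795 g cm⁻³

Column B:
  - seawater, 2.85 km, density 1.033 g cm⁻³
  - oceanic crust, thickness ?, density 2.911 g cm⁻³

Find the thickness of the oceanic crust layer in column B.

Take the compensation level at the base of the deeper column (depth z_c below the surface of column A) and equate Σ ρ_i t_i down to z_c; mantle fills any gap and the z_c terms cancel.
Column A: 24.4×2.795 + (z_c − 24.4)×3.215
Column B: 0.405×0 + 2.85×1.033 + x×2.911 + (z_c − 0.405 − 2.85 − x)×3.215
The z_c×3.215 term appears on both sides and cancels. Collect the known terms of each column as K = Σ(ρt)_known − 3.215 × (depth of known layers): K_A = 68.198 − 3.215×24.4 = −10.248; K_B = 2.94405 − 3.215×(0.405 + 2.85) = −7.520775.
Balance: K_A = K_B − x×(3.215 − 2.911), so x = (K_B − K_A)/(3.215 − 2.911) = 2.72722/0.304 = 8.97 km.

8.97 km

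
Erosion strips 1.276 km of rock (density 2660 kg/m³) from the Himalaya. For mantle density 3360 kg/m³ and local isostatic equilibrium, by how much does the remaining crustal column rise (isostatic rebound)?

1.01 km

Unloading: uplift u = e ρ_c/ρ_m = 1.276 km × 2660/3360 = 1.01 km.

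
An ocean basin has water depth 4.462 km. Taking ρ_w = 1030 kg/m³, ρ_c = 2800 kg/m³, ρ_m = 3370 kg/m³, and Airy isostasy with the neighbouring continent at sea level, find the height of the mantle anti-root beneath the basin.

By Archimedes' principle applied to the lithosphere: replacing crust with seawater at the top is compensated by replacing crust with mantle at the base: d (ρ_c − ρ_w) = a (ρ_m − ρ_c).
a = d (ρ_c − ρ_w)/(ρ_m − ρ_c) = 4.462 km × 1770/570 = 13.9 km.

13.9 km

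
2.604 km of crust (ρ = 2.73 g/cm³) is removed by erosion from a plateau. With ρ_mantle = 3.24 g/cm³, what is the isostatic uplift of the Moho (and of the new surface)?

Unloading: uplift u = e ρ_c/ρ_m = 2.604 km × 2.73/3.24 = 2.19 km.

2.19 km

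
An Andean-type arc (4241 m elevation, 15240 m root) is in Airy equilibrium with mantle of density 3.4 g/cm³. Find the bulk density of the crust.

ρ_c h = (ρ_m − ρ_c) r → ρ_c (h + r) = ρ_m r → ρ_c = ρ_m r / (h + r).
ρ_c = 3.4 × 15240 m / (4241 m + 15240 m) = 2.66 g/cm³.

2.66 g/cm³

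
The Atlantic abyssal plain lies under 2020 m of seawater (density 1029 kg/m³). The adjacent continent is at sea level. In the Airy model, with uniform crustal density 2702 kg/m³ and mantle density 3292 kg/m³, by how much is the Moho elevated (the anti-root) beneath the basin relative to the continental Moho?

5730 m

By Archimedes' principle applied to the lithosphere: replacing crust with seawater at the top is compensated by replacing crust with mantle at the base: d (ρ_c − ρ_w) = a (ρ_m − ρ_c).
a = d (ρ_c − ρ_w)/(ρ_m − ρ_c) = 2020 m × 1673/590 = 5730 m.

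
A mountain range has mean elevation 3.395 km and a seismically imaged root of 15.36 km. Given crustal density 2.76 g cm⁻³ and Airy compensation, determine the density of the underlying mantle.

Airy balance: ρ_c h = (ρ_m − ρ_c) r → ρ_m = ρ_c (1 + h/r).
ρ_m = 2.76 × (1 + 3.395 km/15.36 km) = 3.37 g cm⁻³.

3.37 g cm⁻³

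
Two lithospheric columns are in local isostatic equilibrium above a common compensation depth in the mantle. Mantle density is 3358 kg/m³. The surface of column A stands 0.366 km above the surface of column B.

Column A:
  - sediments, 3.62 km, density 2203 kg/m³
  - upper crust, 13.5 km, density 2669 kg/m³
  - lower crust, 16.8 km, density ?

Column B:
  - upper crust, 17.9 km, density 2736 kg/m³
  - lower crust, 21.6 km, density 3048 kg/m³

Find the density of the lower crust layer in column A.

Take the compensation level at the base of the deeper column (depth z_c below the surface of column A) and equate Σ ρ_i t_i down to z_c; mantle fills any gap and the z_c terms cancel.
Column A: 3.62×2203 + 13.5×2669 + 16.8×ρ + (z_c − 33.92)×3358
Column B: 0.366×0 + 17.9×2736 + 21.6×3048 + (z_c − 0.366 − 39.5)×3358
The z_c×3358 term appears on both sides and cancels. Collect the known terms of each column as K = Σ(ρt)_known − 3358 × (depth of known layers): K_A = 44006.36 − 3358×33.92 = −69897; K_B = 114811.2 − 3358×(0.366 + 39.5) = −19058.828.
Balance: K_A + 16.8×ρ = K_B, so ρ = (K_B − K_A)/16.8 = 50838.2/16.8 = 3030 kg/m³.

3030 kg/m³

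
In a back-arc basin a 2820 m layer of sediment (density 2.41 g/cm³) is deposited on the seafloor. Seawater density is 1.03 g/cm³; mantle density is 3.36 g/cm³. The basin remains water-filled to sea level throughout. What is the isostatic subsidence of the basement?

1670 m

Submarine loading: the sediment displaces seawater, and the subsidence is in turn flooded, so s (ρ_m − ρ_w) = t (ρ_sed − ρ_w).
s = 2820 m × (2.41 − 1.03) / (3.36 − 1.03) = 1670 m.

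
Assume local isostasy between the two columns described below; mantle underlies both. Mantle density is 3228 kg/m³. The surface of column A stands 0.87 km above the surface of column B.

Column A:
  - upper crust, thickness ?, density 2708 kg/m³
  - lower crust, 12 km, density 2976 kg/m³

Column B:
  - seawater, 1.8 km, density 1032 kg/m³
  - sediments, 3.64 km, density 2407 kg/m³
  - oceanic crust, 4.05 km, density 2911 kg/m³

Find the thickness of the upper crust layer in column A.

Take the compensation level at the base of the deeper column (depth z_c below the surface of column A) and equate Σ ρ_i t_i down to z_c; mantle fills any gap and the z_c terms cancel.
Column A: x×2708 + 12×2976 + (z_c − 12 − x)×3228
Column B: 0.87×0 + 1.8×1032 + 3.64×2407 + 4.05×2911 + (z_c − 0.87 − 9.49)×3228
The z_c×3228 term appears on both sides and cancels. Collect the known terms of each column as K = Σ(ρt)_known − 3228 × (depth of known layers): K_A = 35712 − 3228×12 = −3024; K_B = 22408.63 − 3228×(0.87 + 9.49) = −11033.45.
Balance: K_A − x×(3228 − 2708) = K_B, so x = (K_A − K_B)/(3228 − 2708) = 8009.45/520 = 15.4 km.

15.4 km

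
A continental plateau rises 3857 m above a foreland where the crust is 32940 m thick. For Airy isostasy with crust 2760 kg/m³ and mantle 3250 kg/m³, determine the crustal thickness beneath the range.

58500 m

Root depth r = h ρ_c / (ρ_m − ρ_c) = 3857 m × 2760 / 490 = 21730 m.
Total thickness = T + h + r = 32940 m + 3857 m + 21730 m = 58500 m.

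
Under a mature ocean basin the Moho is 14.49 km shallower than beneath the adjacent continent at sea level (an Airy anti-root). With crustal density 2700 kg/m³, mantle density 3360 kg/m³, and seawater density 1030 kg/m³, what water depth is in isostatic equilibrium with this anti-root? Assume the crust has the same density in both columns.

Replacing a thickness d of crust by seawater at the top must be balanced by replacing crust with mantle at the base: d (ρ_c − ρ_w) = a (ρ_m − ρ_c).
d = a (ρ_m − ρ_c)/(ρ_c − ρ_w) = 14.49 km × 660/1670 = 5.73 km.

5.73 km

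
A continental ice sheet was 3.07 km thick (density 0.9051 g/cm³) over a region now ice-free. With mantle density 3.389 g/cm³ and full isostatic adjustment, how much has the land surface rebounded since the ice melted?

0.82 km

Removing the load lets mantle flow back in; uplift u satisfies ρ_ice t = ρ_m u.
u = t ρ_ice/ρ_m = 3.07 km × 0.9051/3.389 = 0.82 km.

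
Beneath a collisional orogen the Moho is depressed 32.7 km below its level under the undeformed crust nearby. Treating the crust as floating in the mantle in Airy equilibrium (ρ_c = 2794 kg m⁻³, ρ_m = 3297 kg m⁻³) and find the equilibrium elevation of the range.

5.89 km

Balancing pressure at the compensation depth: ρ_c h = (ρ_m − ρ_c) r.
h = r (ρ_m − ρ_c) / ρ_c = 32.7 km × (3297 − 2794) / 2794 = 5.89 km.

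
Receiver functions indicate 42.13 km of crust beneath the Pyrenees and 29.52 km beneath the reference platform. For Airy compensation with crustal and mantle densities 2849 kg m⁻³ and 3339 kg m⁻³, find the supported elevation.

1.85 km

Excess crust Δ = 42.13 km − 29.52 km = 12.61 km, split between elevation h and root r with h + r = Δ.
Airy balance ρ_c h = (ρ_m − ρ_c) r gives r = h ρ_c/(ρ_m − ρ_c), so h (1 + ρ_c/(ρ_m − ρ_c)) = Δ, i.e. h = Δ (ρ_m − ρ_c)/ρ_m.
h = 12.61 km × 490/3339 = 1.85 km.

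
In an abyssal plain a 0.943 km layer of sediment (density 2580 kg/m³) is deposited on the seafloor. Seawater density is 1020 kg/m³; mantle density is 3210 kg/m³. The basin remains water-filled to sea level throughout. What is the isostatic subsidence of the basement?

0.672 km

Submarine loading: the sediment displaces seawater, and the subsidence is in turn flooded, so s (ρ_m − ρ_w) = t (ρ_sed − ρ_w).
s = 0.943 km × (2580 − 1020) / (3210 − 1020) = 0.672 km.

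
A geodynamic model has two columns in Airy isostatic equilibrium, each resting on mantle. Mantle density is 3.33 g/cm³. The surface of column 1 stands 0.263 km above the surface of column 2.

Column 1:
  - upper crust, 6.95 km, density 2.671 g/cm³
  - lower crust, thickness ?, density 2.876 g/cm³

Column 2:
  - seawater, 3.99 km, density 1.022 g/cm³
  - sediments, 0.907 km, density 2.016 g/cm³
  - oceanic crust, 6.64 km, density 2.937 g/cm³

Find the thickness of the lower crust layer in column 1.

20.5 km

Take the compensation level at the base of the deeper column (depth z_c below the surface of column 1) and equate Σ ρ_i t_i down to z_c; mantle fills any gap and the z_c terms cancel.
Column 1: 6.95×2.671 + x×2.876 + (z_c − 6.95 − x)×3.33
Column 2: 0.263×0 + 3.99×1.022 + 0.907×2.016 + 6.64×2.937 + (z_c − 0.263 − 11.537)×3.33
The z_c×3.33 term appears on both sides and cancels. Collect the known terms of each column as K = Σ(ρt)_known − 3.33 × (depth of known layers): K_1 = 18.56345 − 3.33×6.95 = −4.58005; K_2 = 25.407972 − 3.33×(0.263 + 11.537) = −13.886028.
Balance: K_1 − x×(3.33 − 2.876) = K_2, so x = (K_1 − K_2)/(3.33 − 2.876) = 9.30598/0.454 = 20.5 km.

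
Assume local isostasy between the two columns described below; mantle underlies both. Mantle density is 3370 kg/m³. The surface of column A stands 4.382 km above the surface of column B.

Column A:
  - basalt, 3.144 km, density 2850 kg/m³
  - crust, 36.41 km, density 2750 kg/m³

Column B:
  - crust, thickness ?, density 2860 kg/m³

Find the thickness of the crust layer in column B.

Take the compensation level at the base of the deeper column (depth z_c below the surface of column A) and equate Σ ρ_i t_i down to z_c; mantle fills any gap and the z_c terms cancel.
Column A: 3.144×2850 + 36.41×2750 + (z_c − 39.554)×3370
Column B: 4.382×0 + x×2860 + (z_c − 4.382 − 0 − x)×3370
The z_c×3370 term appears on both sides and cancels. Collect the known terms of each column as K = Σ(ρt)_known − 3370 × (depth of known layers): K_A = 109087.9 − 3370×39.554 = −24209.08; K_B = 0 − 3370×(4.382 + 0) = −14767.34.
Balance: K_A = K_B − x×(3370 − 2860), so x = (K_B − K_A)/(3370 − 2860) = 9441.74/510 = 18.5 km.

18.5 km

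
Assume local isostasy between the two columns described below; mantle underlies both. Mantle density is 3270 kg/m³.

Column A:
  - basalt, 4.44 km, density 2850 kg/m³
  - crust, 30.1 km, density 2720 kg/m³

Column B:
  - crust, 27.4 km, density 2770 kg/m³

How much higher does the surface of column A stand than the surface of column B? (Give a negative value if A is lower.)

For any compensation level in the mantle, the mantle terms cancel and isostasy reduces to e = (Σt_A − Σt_B) − (Σ(ρt)_A − Σ(ρt)_B) / ρ_m.
Σt_A = 34.54 km; Σt_B = 27.4 km; Σ(ρt)_A = 94526; Σ(ρt)_B = 75898 (in km·kg/m³).
e = (34.54 − 27.4) − (94526 − 75898) / 3270 = 1.44 km.

1.44 km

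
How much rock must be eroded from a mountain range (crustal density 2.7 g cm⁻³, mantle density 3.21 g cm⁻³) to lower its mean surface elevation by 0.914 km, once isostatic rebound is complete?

5.75 km

Net drop Δ = e − u = e − e ρ_c/ρ_m = e (ρ_m − ρ_c)/ρ_m.
e = Δ ρ_m/(ρ_m − ρ_c) = 0.914 km × 3.21/0.51 = 5.75 km.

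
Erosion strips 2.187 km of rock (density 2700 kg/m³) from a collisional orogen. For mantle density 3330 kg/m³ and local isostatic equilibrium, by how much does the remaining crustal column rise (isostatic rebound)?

1.77 km

Unloading: uplift u = e ρ_c/ρ_m = 2.187 km × 2700/3330 = 1.77 km.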